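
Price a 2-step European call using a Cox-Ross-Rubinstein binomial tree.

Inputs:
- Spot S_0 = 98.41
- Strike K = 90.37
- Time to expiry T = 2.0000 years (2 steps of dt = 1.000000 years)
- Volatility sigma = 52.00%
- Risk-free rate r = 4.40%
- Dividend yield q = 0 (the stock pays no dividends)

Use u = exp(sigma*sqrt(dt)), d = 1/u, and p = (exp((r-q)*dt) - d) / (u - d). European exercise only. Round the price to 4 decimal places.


Answer: Price = V(0,0) = 33.1201

Derivation:
dt = T/N = 1.000000
u = exp(sigma*sqrt(dt)) = 1.682028; d = 1/u = 0.594521
p = (exp((r-q)*dt) - d) / (u - d) = 0.414215
Discount per step: exp(-r*dt) = 0.956954
Stock lattice S(k, i) with i counting down-moves:
  k=0: S(0,0) = 98.4100
  k=1: S(1,0) = 165.5283; S(1,1) = 58.5068
  k=2: S(2,0) = 278.4232; S(2,1) = 98.4100; S(2,2) = 34.7835
Terminal payoffs V(N, i) = max(S_T - K, 0):
  V(2,0) = 188.053246; V(2,1) = 8.040000; V(2,2) = 0.000000
Backward induction: V(k, i) = exp(-r*dt) * [p * V(k+1, i) + (1-p) * V(k+1, i+1)].
  V(1,0) = exp(-r*dt) * [p*188.053246 + (1-p)*8.040000] = 79.048412
  V(1,1) = exp(-r*dt) * [p*8.040000 + (1-p)*0.000000] = 3.186933
  V(0,0) = exp(-r*dt) * [p*79.048412 + (1-p)*3.186933] = 33.120080


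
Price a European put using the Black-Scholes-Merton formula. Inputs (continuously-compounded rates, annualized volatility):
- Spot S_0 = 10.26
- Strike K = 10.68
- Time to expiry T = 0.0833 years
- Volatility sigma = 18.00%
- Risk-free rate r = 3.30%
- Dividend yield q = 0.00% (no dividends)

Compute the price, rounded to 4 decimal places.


d1 = (ln(S/K) + (r - q + 0.5*sigma^2) * T) / (sigma * sqrt(T)) = -0.69337535
d2 = d1 - sigma * sqrt(T) = -0.74532649
exp(-rT) = 0.99725487; exp(-qT) = 1.00000000
P = K * exp(-rT) * N(-d2) - S_0 * exp(-qT) * N(-d1)
N(-d1) = 0.75596299; N(-d2) = 0.77196281
P = 10.6800 * 0.99725487 * 0.77196281 - 10.2600 * 1.00000000 * 0.75596299 = 0.4658

Answer: Price = 0.4658


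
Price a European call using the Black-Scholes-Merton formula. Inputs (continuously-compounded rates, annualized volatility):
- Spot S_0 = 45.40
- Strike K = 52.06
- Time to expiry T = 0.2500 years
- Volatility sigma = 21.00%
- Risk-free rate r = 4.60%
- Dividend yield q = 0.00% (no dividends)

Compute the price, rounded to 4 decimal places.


d1 = (ln(S/K) + (r - q + 0.5*sigma^2) * T) / (sigma * sqrt(T)) = -1.14164090
d2 = d1 - sigma * sqrt(T) = -1.24664090
exp(-rT) = 0.98856587; exp(-qT) = 1.00000000
C = S_0 * exp(-qT) * N(d1) - K * exp(-rT) * N(d2)
N(d1) = 0.12680166; N(d2) = 0.10626460
C = 45.4000 * 1.00000000 * 0.12680166 - 52.0600 * 0.98856587 * 0.10626460 = 0.2879

Answer: Price = 0.2879


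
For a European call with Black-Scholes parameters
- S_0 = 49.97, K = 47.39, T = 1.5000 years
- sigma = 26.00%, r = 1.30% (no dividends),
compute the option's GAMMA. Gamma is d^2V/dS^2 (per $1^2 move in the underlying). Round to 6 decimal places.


Answer: Gamma = 0.023263

Derivation:
d1 = 0.3869301594; d2 = 0.0684964929
phi(d1) = 0.3701688569; exp(-qT) = 1.0000000000; exp(-rT) = 0.9806888952
Gamma = exp(-qT) * phi(d1) / (S * sigma * sqrt(T)) = 1.0000000000 * 0.3701688569 / (49.9700 * 0.2600 * 1.2247448714) = 0.023263


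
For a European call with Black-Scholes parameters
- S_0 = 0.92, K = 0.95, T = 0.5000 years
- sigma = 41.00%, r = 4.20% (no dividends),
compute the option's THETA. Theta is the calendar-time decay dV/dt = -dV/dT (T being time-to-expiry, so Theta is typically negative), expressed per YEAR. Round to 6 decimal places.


d1 = 0.1067099516; d2 = -0.1832038287
phi(d1) = 0.3966773536; exp(-qT) = 1.0000000000; exp(-rT) = 0.9792189646
Theta = -S*exp(-qT)*phi(d1)*sigma/(2*sqrt(T)) - r*K*exp(-rT)*N(d2) + q*S*exp(-qT)*N(d1)
N(d1) = 0.5424904563; N(d2) = 0.4273190452; sqrt(T) = 0.7071067812
Term 1 = -0.9200 * 1.0000000000 * 0.3966773536 * 0.4100 / (2 * 0.7071067812) = -0.1058020526
Term 2 = -0.0420 * 0.9500 * 0.9792189646 * 0.4273190452 = -0.0166957126
Term 3 = 0 (no dividend yield, q = 0)
Theta = -0.1058020526 + (-0.0166957126) + (0.0000000000) = -0.122498

Answer: Theta = -0.122498


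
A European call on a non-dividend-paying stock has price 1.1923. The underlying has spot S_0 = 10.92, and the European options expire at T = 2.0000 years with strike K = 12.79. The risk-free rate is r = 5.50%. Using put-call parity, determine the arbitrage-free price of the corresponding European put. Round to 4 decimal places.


Answer: Put price = 1.7300

Derivation:
Put-call parity: C - P = S_0 * exp(-qT) - K * exp(-rT).
S_0 * exp(-qT) = 10.9200 * 1.00000000 = 10.92000000
K * exp(-rT) = 12.7900 * 0.89583414 = 11.45771859
P = C - S*exp(-qT) + K*exp(-rT)
P = 1.1923 - 10.92000000 + 11.45771859 = 1.7300


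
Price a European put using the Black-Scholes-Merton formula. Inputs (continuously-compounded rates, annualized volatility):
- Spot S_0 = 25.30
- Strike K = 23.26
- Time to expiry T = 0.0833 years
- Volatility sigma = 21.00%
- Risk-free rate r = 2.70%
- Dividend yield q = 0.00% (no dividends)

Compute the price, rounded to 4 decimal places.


d1 = (ln(S/K) + (r - q + 0.5*sigma^2) * T) / (sigma * sqrt(T)) = 1.45447317
d2 = d1 - sigma * sqrt(T) = 1.39386352
exp(-rT) = 0.99775343; exp(-qT) = 1.00000000
P = K * exp(-rT) * N(-d2) - S_0 * exp(-qT) * N(-d1)
N(-d1) = 0.07290758; N(-d2) = 0.08167941
P = 23.2600 * 0.99775343 * 0.08167941 - 25.3000 * 1.00000000 * 0.07290758 = 0.0510

Answer: Price = 0.0510


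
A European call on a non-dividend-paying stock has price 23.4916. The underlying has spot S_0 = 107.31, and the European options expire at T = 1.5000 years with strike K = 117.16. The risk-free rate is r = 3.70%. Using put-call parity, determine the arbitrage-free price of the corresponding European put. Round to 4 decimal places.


Answer: Put price = 27.0164

Derivation:
Put-call parity: C - P = S_0 * exp(-qT) - K * exp(-rT).
S_0 * exp(-qT) = 107.3100 * 1.00000000 = 107.31000000
K * exp(-rT) = 117.1600 * 0.94601202 = 110.83476869
P = C - S*exp(-qT) + K*exp(-rT)
P = 23.4916 - 107.31000000 + 110.83476869 = 27.0164


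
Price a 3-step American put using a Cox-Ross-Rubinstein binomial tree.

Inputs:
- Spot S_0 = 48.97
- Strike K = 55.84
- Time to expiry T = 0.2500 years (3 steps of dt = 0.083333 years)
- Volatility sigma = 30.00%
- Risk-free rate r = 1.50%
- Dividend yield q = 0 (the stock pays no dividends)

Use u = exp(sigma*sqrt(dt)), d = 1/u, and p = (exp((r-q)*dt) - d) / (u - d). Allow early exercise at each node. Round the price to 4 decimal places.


Answer: Price = V(0,0) = 7.6235

Derivation:
dt = T/N = 0.083333
u = exp(sigma*sqrt(dt)) = 1.090463; d = 1/u = 0.917042
p = (exp((r-q)*dt) - d) / (u - d) = 0.485575
Discount per step: exp(-r*dt) = 0.998751
Stock lattice S(k, i) with i counting down-moves:
  k=0: S(0,0) = 48.9700
  k=1: S(1,0) = 53.4000; S(1,1) = 44.9075
  k=2: S(2,0) = 58.2307; S(2,1) = 48.9700; S(2,2) = 41.1821
  k=3: S(3,0) = 63.4984; S(3,1) = 53.4000; S(3,2) = 44.9075; S(3,3) = 37.7657
Terminal payoffs V(N, i) = max(K - S_T, 0):
  V(3,0) = 0.000000; V(3,1) = 2.440018; V(3,2) = 10.932477; V(3,3) = 18.074339
Backward induction: V(k, i) = exp(-r*dt) * [p * V(k+1, i) + (1-p) * V(k+1, i+1)]; then take max(V_cont, immediate exercise) for American.
  V(2,0) = exp(-r*dt) * [p*0.000000 + (1-p)*2.440018] = 1.253638; exercise = 0.000000; V(2,0) = max -> 1.253638
  V(2,1) = exp(-r*dt) * [p*2.440018 + (1-p)*10.932477] = 6.800244; exercise = 6.870000; V(2,1) = max -> 6.870000
  V(2,2) = exp(-r*dt) * [p*10.932477 + (1-p)*18.074339] = 14.588181; exercise = 14.657938; V(2,2) = max -> 14.657938
  V(1,0) = exp(-r*dt) * [p*1.253638 + (1-p)*6.870000] = 4.137658; exercise = 2.440018; V(1,0) = max -> 4.137658
  V(1,1) = exp(-r*dt) * [p*6.870000 + (1-p)*14.657938] = 10.862721; exercise = 10.932477; V(1,1) = max -> 10.932477
  V(0,0) = exp(-r*dt) * [p*4.137658 + (1-p)*10.932477] = 7.623546; exercise = 6.870000; V(0,0) = max -> 7.623546


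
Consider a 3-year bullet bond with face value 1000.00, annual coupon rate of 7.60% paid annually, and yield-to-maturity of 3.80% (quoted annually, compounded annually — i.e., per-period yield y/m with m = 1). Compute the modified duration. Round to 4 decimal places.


Coupon per period c = face * coupon_rate / m = 76.000000
Periods per year m = 1; per-period yield y/m = 0.038000
Number of cashflows N = 3
Cashflows (t years, CF_t, discount factor 1/(1+y/m)^(m*t), PV):
  t = 1.0000: CF_t = 76.000000, DF = 0.963391, PV = 73.217726
  t = 2.0000: CF_t = 76.000000, DF = 0.928122, PV = 70.537309
  t = 3.0000: CF_t = 1076.000000, DF = 0.894145, PV = 962.099991
Price P = sum_t PV_t = 1105.855027
First compute Macaulay numerator sum_t t * PV_t:
  t * PV_t at t = 1.0000: 73.217726
  t * PV_t at t = 2.0000: 141.074617
  t * PV_t at t = 3.0000: 2886.299974
Macaulay duration D = 3100.592318 / 1105.855027 = 2.803796
Modified duration = D / (1 + y/m) = 2.803796 / (1 + 0.038000) = 2.701153

Answer: Modified duration = 2.7012


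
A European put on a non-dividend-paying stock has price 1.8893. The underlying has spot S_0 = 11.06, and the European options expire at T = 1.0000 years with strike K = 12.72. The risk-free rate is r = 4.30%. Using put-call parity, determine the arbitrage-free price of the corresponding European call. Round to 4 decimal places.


Put-call parity: C - P = S_0 * exp(-qT) - K * exp(-rT).
S_0 * exp(-qT) = 11.0600 * 1.00000000 = 11.06000000
K * exp(-rT) = 12.7200 * 0.95791139 = 12.18463288
C = P + S*exp(-qT) - K*exp(-rT)
C = 1.8893 + 11.06000000 - 12.18463288 = 0.7647

Answer: Call price = 0.7647


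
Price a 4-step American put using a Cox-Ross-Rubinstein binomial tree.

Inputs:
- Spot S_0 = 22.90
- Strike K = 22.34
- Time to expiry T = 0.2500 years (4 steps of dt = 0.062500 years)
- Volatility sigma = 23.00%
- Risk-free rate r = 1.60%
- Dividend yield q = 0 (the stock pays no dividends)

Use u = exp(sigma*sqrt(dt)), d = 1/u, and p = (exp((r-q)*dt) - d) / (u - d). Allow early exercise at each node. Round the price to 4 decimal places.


dt = T/N = 0.062500
u = exp(sigma*sqrt(dt)) = 1.059185; d = 1/u = 0.944122
p = (exp((r-q)*dt) - d) / (u - d) = 0.494324
Discount per step: exp(-r*dt) = 0.999000
Stock lattice S(k, i) with i counting down-moves:
  k=0: S(0,0) = 22.9000
  k=1: S(1,0) = 24.2553; S(1,1) = 21.6204
  k=2: S(2,0) = 25.6909; S(2,1) = 22.9000; S(2,2) = 20.4123
  k=3: S(3,0) = 27.2114; S(3,1) = 24.2553; S(3,2) = 21.6204; S(3,3) = 19.2717
  k=4: S(4,0) = 28.8219; S(4,1) = 25.6909; S(4,2) = 22.9000; S(4,3) = 20.4123; S(4,4) = 18.1948
Terminal payoffs V(N, i) = max(K - S_T, 0):
  V(4,0) = 0.000000; V(4,1) = 0.000000; V(4,2) = 0.000000; V(4,3) = 1.927715; V(4,4) = 4.145181
Backward induction: V(k, i) = exp(-r*dt) * [p * V(k+1, i) + (1-p) * V(k+1, i+1)]; then take max(V_cont, immediate exercise) for American.
  V(3,0) = exp(-r*dt) * [p*0.000000 + (1-p)*0.000000] = 0.000000; exercise = 0.000000; V(3,0) = max -> 0.000000
  V(3,1) = exp(-r*dt) * [p*0.000000 + (1-p)*0.000000] = 0.000000; exercise = 0.000000; V(3,1) = max -> 0.000000
  V(3,2) = exp(-r*dt) * [p*0.000000 + (1-p)*1.927715] = 0.973825; exercise = 0.719609; V(3,2) = max -> 0.973825
  V(3,3) = exp(-r*dt) * [p*1.927715 + (1-p)*4.145181] = 3.045986; exercise = 3.068315; V(3,3) = max -> 3.068315
  V(2,0) = exp(-r*dt) * [p*0.000000 + (1-p)*0.000000] = 0.000000; exercise = 0.000000; V(2,0) = max -> 0.000000
  V(2,1) = exp(-r*dt) * [p*0.000000 + (1-p)*0.973825] = 0.491947; exercise = 0.000000; V(2,1) = max -> 0.491947
  V(2,2) = exp(-r*dt) * [p*0.973825 + (1-p)*3.068315] = 2.030926; exercise = 1.927715; V(2,2) = max -> 2.030926
  V(1,0) = exp(-r*dt) * [p*0.000000 + (1-p)*0.491947] = 0.248517; exercise = 0.000000; V(1,0) = max -> 0.248517
  V(1,1) = exp(-r*dt) * [p*0.491947 + (1-p)*2.030926] = 1.268902; exercise = 0.719609; V(1,1) = max -> 1.268902
  V(0,0) = exp(-r*dt) * [p*0.248517 + (1-p)*1.268902] = 0.763737; exercise = 0.000000; V(0,0) = max -> 0.763737

Answer: Price = V(0,0) = 0.7637


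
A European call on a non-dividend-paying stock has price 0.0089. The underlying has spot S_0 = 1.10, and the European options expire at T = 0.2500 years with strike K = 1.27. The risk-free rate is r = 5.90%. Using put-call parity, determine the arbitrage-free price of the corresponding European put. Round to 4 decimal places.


Answer: Put price = 0.1603

Derivation:
Put-call parity: C - P = S_0 * exp(-qT) - K * exp(-rT).
S_0 * exp(-qT) = 1.1000 * 1.00000000 = 1.10000000
K * exp(-rT) = 1.2700 * 0.98535825 = 1.25140498
P = C - S*exp(-qT) + K*exp(-rT)
P = 0.0089 - 1.10000000 + 1.25140498 = 0.1603


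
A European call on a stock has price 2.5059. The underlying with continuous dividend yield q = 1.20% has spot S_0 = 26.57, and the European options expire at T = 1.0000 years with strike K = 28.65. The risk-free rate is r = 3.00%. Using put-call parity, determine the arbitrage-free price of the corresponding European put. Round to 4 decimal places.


Put-call parity: C - P = S_0 * exp(-qT) - K * exp(-rT).
S_0 * exp(-qT) = 26.5700 * 0.98807171 = 26.25306541
K * exp(-rT) = 28.6500 * 0.97044553 = 27.80326454
P = C - S*exp(-qT) + K*exp(-rT)
P = 2.5059 - 26.25306541 + 27.80326454 = 4.0561

Answer: Put price = 4.0561


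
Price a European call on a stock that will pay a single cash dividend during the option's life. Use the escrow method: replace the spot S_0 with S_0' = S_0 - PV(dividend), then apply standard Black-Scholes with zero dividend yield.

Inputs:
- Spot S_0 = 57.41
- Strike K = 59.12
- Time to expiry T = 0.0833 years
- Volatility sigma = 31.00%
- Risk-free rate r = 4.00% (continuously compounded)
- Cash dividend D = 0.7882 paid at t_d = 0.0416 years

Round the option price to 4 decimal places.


Answer: Price = 1.1120

Derivation:
PV(D) = D * exp(-r * t_d) = 0.7882 * 0.99833738 = 0.78688953
S_0' = S_0 - PV(D) = 57.4100 - 0.78688953 = 56.62311047
d1 = (ln(S_0'/K) + (r + sigma^2/2)*T) / (sigma*sqrt(T)) = -0.40032346
d2 = d1 - sigma*sqrt(T) = -0.48979485
exp(-rT) = 0.99667354
N(d1) = 0.34445914; N(d2) = 0.31213954
C = S_0' * N(d1) - K * exp(-rT) * N(d2) = 56.62311047 * 0.34445914 - 59.1200 * 0.99667354 * 0.31213954 = 1.1120


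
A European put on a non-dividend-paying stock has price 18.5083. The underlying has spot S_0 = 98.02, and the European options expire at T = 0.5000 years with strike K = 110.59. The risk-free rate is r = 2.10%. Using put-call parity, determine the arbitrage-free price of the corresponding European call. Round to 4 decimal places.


Answer: Call price = 7.0934

Derivation:
Put-call parity: C - P = S_0 * exp(-qT) - K * exp(-rT).
S_0 * exp(-qT) = 98.0200 * 1.00000000 = 98.02000000
K * exp(-rT) = 110.5900 * 0.98955493 = 109.43487999
C = P + S*exp(-qT) - K*exp(-rT)
C = 18.5083 + 98.02000000 - 109.43487999 = 7.0934


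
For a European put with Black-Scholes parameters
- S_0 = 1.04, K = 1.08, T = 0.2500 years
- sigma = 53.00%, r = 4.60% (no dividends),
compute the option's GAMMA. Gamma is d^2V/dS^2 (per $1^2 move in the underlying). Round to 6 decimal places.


Answer: Gamma = 1.446730

Derivation:
d1 = 0.0334798944; d2 = -0.2315201056
phi(d1) = 0.3987187552; exp(-qT) = 1.0000000000; exp(-rT) = 0.9885658722
Gamma = exp(-qT) * phi(d1) / (S * sigma * sqrt(T)) = 1.0000000000 * 0.3987187552 / (1.0400 * 0.5300 * 0.5000000000) = 1.446730


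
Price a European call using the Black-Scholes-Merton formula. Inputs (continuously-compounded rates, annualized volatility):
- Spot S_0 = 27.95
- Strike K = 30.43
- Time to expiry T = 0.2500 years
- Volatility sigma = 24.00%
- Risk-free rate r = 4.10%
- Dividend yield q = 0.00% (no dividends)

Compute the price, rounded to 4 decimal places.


Answer: Price = 0.5651

Derivation:
d1 = (ln(S/K) + (r - q + 0.5*sigma^2) * T) / (sigma * sqrt(T)) = -0.56301470
d2 = d1 - sigma * sqrt(T) = -0.68301470
exp(-rT) = 0.98980235; exp(-qT) = 1.00000000
C = S_0 * exp(-qT) * N(d1) - K * exp(-rT) * N(d2)
N(d1) = 0.28671244; N(d2) = 0.24729878
C = 27.9500 * 1.00000000 * 0.28671244 - 30.4300 * 0.98980235 * 0.24729878 = 0.5651


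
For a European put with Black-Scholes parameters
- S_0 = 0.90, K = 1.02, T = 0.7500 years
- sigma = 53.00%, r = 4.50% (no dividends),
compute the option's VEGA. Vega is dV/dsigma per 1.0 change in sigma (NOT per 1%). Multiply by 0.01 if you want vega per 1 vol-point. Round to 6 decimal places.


Answer: Vega = 0.310802

Derivation:
d1 = 0.0303367218; d2 = -0.4286567422
phi(d1) = 0.3987587460; exp(-qT) = 1.0000000000; exp(-rT) = 0.9668131777
Vega = S * exp(-qT) * phi(d1) * sqrt(T) = 0.9000 * 1.0000000000 * 0.3987587460 * 0.8660254038 = 0.310802


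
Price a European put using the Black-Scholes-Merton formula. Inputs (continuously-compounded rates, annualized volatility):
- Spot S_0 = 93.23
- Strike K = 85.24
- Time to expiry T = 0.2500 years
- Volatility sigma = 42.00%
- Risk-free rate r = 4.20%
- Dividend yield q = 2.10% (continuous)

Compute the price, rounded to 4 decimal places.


Answer: Price = 3.9477

Derivation:
d1 = (ln(S/K) + (r - q + 0.5*sigma^2) * T) / (sigma * sqrt(T)) = 0.55666072
d2 = d1 - sigma * sqrt(T) = 0.34666072
exp(-rT) = 0.98955493; exp(-qT) = 0.99476376
P = K * exp(-rT) * N(-d2) - S_0 * exp(-qT) * N(-d1)
N(-d1) = 0.28887963; N(-d2) = 0.36442311
P = 85.2400 * 0.98955493 * 0.36442311 - 93.2300 * 0.99476376 * 0.28887963 = 3.9477


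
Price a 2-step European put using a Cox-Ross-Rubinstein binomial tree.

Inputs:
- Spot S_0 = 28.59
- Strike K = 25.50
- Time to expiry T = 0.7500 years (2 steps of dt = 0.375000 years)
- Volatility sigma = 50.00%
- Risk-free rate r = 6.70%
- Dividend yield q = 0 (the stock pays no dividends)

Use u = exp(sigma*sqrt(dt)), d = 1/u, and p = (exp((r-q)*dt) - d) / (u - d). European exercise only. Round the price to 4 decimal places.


Answer: Price = V(0,0) = 2.7231

Derivation:
dt = T/N = 0.375000
u = exp(sigma*sqrt(dt)) = 1.358235; d = 1/u = 0.736250
p = (exp((r-q)*dt) - d) / (u - d) = 0.464952
Discount per step: exp(-r*dt) = 0.975188
Stock lattice S(k, i) with i counting down-moves:
  k=0: S(0,0) = 28.5900
  k=1: S(1,0) = 38.8319; S(1,1) = 21.0494
  k=2: S(2,0) = 52.7429; S(2,1) = 28.5900; S(2,2) = 15.4976
Terminal payoffs V(N, i) = max(K - S_T, 0):
  V(2,0) = 0.000000; V(2,1) = 0.000000; V(2,2) = 10.002409
Backward induction: V(k, i) = exp(-r*dt) * [p * V(k+1, i) + (1-p) * V(k+1, i+1)].
  V(1,0) = exp(-r*dt) * [p*0.000000 + (1-p)*0.000000] = 0.000000
  V(1,1) = exp(-r*dt) * [p*0.000000 + (1-p)*10.002409] = 5.218976
  V(0,0) = exp(-r*dt) * [p*0.000000 + (1-p)*5.218976] = 2.723115


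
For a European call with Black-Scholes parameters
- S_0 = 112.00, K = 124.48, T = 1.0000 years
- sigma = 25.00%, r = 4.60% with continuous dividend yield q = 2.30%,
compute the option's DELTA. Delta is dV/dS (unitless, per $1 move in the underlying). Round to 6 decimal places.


d1 = -0.2055847565; d2 = -0.4555847565
phi(d1) = 0.3906000708; exp(-qT) = 0.9772624838; exp(-rT) = 0.9550419622
N(d1) = 0.4185576428
Delta = exp(-qT) * N(d1) = 0.9772624838 * 0.4185576428 = 0.409041

Answer: Delta = 0.409041


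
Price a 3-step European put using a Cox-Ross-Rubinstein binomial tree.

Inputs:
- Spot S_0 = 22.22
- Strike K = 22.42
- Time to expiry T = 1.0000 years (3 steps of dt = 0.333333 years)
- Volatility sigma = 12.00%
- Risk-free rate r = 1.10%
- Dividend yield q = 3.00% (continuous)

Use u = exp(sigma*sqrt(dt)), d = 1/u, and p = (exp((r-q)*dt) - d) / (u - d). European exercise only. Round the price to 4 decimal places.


dt = T/N = 0.333333
u = exp(sigma*sqrt(dt)) = 1.071738; d = 1/u = 0.933063
p = (exp((r-q)*dt) - d) / (u - d) = 0.437160
Discount per step: exp(-r*dt) = 0.996340
Stock lattice S(k, i) with i counting down-moves:
  k=0: S(0,0) = 22.2200
  k=1: S(1,0) = 23.8140; S(1,1) = 20.7327
  k=2: S(2,0) = 25.5224; S(2,1) = 22.2200; S(2,2) = 19.3449
  k=3: S(3,0) = 27.3533; S(3,1) = 23.8140; S(3,2) = 20.7327; S(3,3) = 18.0500
Terminal payoffs V(N, i) = max(K - S_T, 0):
  V(3,0) = 0.000000; V(3,1) = 0.000000; V(3,2) = 1.687329; V(3,3) = 4.369982
Backward induction: V(k, i) = exp(-r*dt) * [p * V(k+1, i) + (1-p) * V(k+1, i+1)].
  V(2,0) = exp(-r*dt) * [p*0.000000 + (1-p)*0.000000] = 0.000000
  V(2,1) = exp(-r*dt) * [p*0.000000 + (1-p)*1.687329] = 0.946220
  V(2,2) = exp(-r*dt) * [p*1.687329 + (1-p)*4.369982] = 3.185531
  V(1,0) = exp(-r*dt) * [p*0.000000 + (1-p)*0.946220] = 0.530621
  V(1,1) = exp(-r*dt) * [p*0.946220 + (1-p)*3.185531] = 2.198517
  V(0,0) = exp(-r*dt) * [p*0.530621 + (1-p)*2.198517] = 1.464001

Answer: Price = V(0,0) = 1.4640


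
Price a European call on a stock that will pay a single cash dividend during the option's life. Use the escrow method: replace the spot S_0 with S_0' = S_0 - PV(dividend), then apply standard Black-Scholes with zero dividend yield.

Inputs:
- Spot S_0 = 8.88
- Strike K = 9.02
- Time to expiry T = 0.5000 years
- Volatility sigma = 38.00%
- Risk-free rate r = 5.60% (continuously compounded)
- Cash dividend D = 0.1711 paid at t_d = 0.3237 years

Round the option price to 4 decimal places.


PV(D) = D * exp(-r * t_d) = 0.1711 * 0.98203611 = 0.16802638
S_0' = S_0 - PV(D) = 8.8800 - 0.16802638 = 8.71197362
d1 = (ln(S_0'/K) + (r + sigma^2/2)*T) / (sigma*sqrt(T)) = 0.10924436
d2 = d1 - sigma*sqrt(T) = -0.15945621
exp(-rT) = 0.97238837
N(d1) = 0.54349566; N(d2) = 0.43665473
C = S_0' * N(d1) - K * exp(-rT) * N(d2) = 8.71197362 * 0.54349566 - 9.0200 * 0.97238837 * 0.43665473 = 0.9050

Answer: Price = 0.9050


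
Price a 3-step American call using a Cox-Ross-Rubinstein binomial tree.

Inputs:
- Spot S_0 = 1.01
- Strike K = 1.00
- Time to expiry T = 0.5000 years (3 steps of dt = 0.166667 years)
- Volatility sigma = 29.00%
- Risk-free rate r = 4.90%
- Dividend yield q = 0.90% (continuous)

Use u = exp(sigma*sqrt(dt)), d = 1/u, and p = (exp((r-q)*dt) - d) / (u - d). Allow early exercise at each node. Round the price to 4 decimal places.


Answer: Price = V(0,0) = 0.1033

Derivation:
dt = T/N = 0.166667
u = exp(sigma*sqrt(dt)) = 1.125685; d = 1/u = 0.888348
p = (exp((r-q)*dt) - d) / (u - d) = 0.498620
Discount per step: exp(-r*dt) = 0.991867
Stock lattice S(k, i) with i counting down-moves:
  k=0: S(0,0) = 1.0100
  k=1: S(1,0) = 1.1369; S(1,1) = 0.8972
  k=2: S(2,0) = 1.2798; S(2,1) = 1.0100; S(2,2) = 0.7971
  k=3: S(3,0) = 1.4407; S(3,1) = 1.1369; S(3,2) = 0.8972; S(3,3) = 0.7081
Terminal payoffs V(N, i) = max(S_T - K, 0):
  V(3,0) = 0.440696; V(3,1) = 0.136942; V(3,2) = 0.000000; V(3,3) = 0.000000
Backward induction: V(k, i) = exp(-r*dt) * [p * V(k+1, i) + (1-p) * V(k+1, i+1)]; then take max(V_cont, immediate exercise) for American.
  V(2,0) = exp(-r*dt) * [p*0.440696 + (1-p)*0.136942] = 0.286054; exercise = 0.279839; V(2,0) = max -> 0.286054
  V(2,1) = exp(-r*dt) * [p*0.136942 + (1-p)*0.000000] = 0.067727; exercise = 0.010000; V(2,1) = max -> 0.067727
  V(2,2) = exp(-r*dt) * [p*0.000000 + (1-p)*0.000000] = 0.000000; exercise = 0.000000; V(2,2) = max -> 0.000000
  V(1,0) = exp(-r*dt) * [p*0.286054 + (1-p)*0.067727] = 0.175153; exercise = 0.136942; V(1,0) = max -> 0.175153
  V(1,1) = exp(-r*dt) * [p*0.067727 + (1-p)*0.000000] = 0.033495; exercise = 0.000000; V(1,1) = max -> 0.033495
  V(0,0) = exp(-r*dt) * [p*0.175153 + (1-p)*0.033495] = 0.103282; exercise = 0.010000; V(0,0) = max -> 0.103282


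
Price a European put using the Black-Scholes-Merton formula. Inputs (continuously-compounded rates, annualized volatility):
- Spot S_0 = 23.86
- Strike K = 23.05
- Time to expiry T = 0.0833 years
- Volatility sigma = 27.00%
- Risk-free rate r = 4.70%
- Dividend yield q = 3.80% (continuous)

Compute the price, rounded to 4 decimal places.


d1 = (ln(S/K) + (r - q + 0.5*sigma^2) * T) / (sigma * sqrt(T)) = 0.49179080
d2 = d1 - sigma * sqrt(T) = 0.41386410
exp(-rT) = 0.99609255; exp(-qT) = 0.99683960
P = K * exp(-rT) * N(-d2) - S_0 * exp(-qT) * N(-d1)
N(-d1) = 0.31143362; N(-d2) = 0.33948682
P = 23.0500 * 0.99609255 * 0.33948682 - 23.8600 * 0.99683960 * 0.31143362 = 0.3873

Answer: Price = 0.3873


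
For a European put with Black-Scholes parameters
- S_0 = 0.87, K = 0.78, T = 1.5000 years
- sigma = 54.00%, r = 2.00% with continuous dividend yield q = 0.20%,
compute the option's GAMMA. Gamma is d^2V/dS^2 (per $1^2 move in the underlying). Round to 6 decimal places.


d1 = 0.5366186268; d2 = -0.1247436038
phi(d1) = 0.3454462193; exp(-qT) = 0.9970044955; exp(-rT) = 0.9704455335
Gamma = exp(-qT) * phi(d1) / (S * sigma * sqrt(T)) = 0.9970044955 * 0.3454462193 / (0.8700 * 0.5400 * 1.2247448714) = 0.598575

Answer: Gamma = 0.598575


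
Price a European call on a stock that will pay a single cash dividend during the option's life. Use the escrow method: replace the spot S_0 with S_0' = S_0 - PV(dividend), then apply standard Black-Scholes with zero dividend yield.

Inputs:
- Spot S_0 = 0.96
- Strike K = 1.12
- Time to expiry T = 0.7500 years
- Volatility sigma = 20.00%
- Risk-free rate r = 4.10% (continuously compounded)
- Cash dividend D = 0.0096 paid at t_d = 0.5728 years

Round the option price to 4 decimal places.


Answer: Price = 0.0223

Derivation:
PV(D) = D * exp(-r * t_d) = 0.0096 * 0.97678882 = 0.00937717
S_0' = S_0 - PV(D) = 0.9600 - 0.00937717 = 0.95062283
d1 = (ln(S_0'/K) + (r + sigma^2/2)*T) / (sigma*sqrt(T)) = -0.68252378
d2 = d1 - sigma*sqrt(T) = -0.85572886
exp(-rT) = 0.96971797
N(d1) = 0.24745390; N(d2) = 0.19607389
C = S_0' * N(d1) - K * exp(-rT) * N(d2) = 0.95062283 * 0.24745390 - 1.1200 * 0.96971797 * 0.19607389 = 0.0223


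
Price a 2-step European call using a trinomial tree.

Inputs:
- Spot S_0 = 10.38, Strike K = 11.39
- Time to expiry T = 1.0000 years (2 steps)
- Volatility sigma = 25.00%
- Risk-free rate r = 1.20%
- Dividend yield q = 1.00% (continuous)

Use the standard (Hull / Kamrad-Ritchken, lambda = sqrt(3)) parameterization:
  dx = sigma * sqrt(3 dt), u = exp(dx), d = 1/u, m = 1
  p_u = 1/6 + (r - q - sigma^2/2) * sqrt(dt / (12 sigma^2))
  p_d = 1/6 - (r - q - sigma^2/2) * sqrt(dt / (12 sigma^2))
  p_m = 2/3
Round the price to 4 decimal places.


dt = T/N = 0.500000; dx = sigma*sqrt(3*dt) = 0.306186
u = exp(dx) = 1.358235; d = 1/u = 0.736250
p_u = 0.142784, p_m = 0.666667, p_d = 0.190549
Discount per step: exp(-r*dt) = 0.994018
Stock lattice S(k, j) with j the centered position index:
  k=0: S(0,+0) = 10.3800
  k=1: S(1,-1) = 7.6423; S(1,+0) = 10.3800; S(1,+1) = 14.0985
  k=2: S(2,-2) = 5.6266; S(2,-1) = 7.6423; S(2,+0) = 10.3800; S(2,+1) = 14.0985; S(2,+2) = 19.1491
Terminal payoffs V(N, j) = max(S_T - K, 0):
  V(2,-2) = 0.000000; V(2,-1) = 0.000000; V(2,+0) = 0.000000; V(2,+1) = 2.708481; V(2,+2) = 7.759054
Backward induction: V(k, j) = exp(-r*dt) * [p_u * V(k+1, j+1) + p_m * V(k+1, j) + p_d * V(k+1, j-1)]
  V(1,-1) = exp(-r*dt) * [p_u*0.000000 + p_m*0.000000 + p_d*0.000000] = 0.000000
  V(1,+0) = exp(-r*dt) * [p_u*2.708481 + p_m*0.000000 + p_d*0.000000] = 0.384415
  V(1,+1) = exp(-r*dt) * [p_u*7.759054 + p_m*2.708481 + p_d*0.000000] = 2.896095
  V(0,+0) = exp(-r*dt) * [p_u*2.896095 + p_m*0.384415 + p_d*0.000000] = 0.665786

Answer: Price = V(0,0) = 0.6658


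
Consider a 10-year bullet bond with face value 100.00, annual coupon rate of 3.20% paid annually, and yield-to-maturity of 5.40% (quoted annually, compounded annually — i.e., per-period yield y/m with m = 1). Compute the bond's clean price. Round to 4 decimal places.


Coupon per period c = face * coupon_rate / m = 3.200000
Periods per year m = 1; per-period yield y/m = 0.054000
Number of cashflows N = 10
Cashflows (t years, CF_t, discount factor 1/(1+y/m)^(m*t), PV):
  t = 1.0000: CF_t = 3.200000, DF = 0.948767, PV = 3.036053
  t = 2.0000: CF_t = 3.200000, DF = 0.900158, PV = 2.880506
  t = 3.0000: CF_t = 3.200000, DF = 0.854040, PV = 2.732928
  t = 4.0000: CF_t = 3.200000, DF = 0.810285, PV = 2.592911
  t = 5.0000: CF_t = 3.200000, DF = 0.768771, PV = 2.460067
  t = 6.0000: CF_t = 3.200000, DF = 0.729384, PV = 2.334029
  t = 7.0000: CF_t = 3.200000, DF = 0.692015, PV = 2.214449
  t = 8.0000: CF_t = 3.200000, DF = 0.656561, PV = 2.100995
  t = 9.0000: CF_t = 3.200000, DF = 0.622923, PV = 1.993354
  t = 10.0000: CF_t = 103.200000, DF = 0.591009, PV = 60.992100
Price P = sum_t PV_t = 83.337392

Answer: Price = 83.3374


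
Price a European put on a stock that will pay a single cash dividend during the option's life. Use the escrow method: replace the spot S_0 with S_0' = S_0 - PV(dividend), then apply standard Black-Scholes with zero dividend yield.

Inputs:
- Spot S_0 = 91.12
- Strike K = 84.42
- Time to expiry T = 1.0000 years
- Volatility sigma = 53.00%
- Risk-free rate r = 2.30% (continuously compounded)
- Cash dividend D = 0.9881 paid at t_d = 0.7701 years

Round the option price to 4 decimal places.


Answer: Price = 14.4625

Derivation:
PV(D) = D * exp(-r * t_d) = 0.9881 * 0.98244364 = 0.97075256
S_0' = S_0 - PV(D) = 91.1200 - 0.97075256 = 90.14924744
d1 = (ln(S_0'/K) + (r + sigma^2/2)*T) / (sigma*sqrt(T)) = 0.43228729
d2 = d1 - sigma*sqrt(T) = -0.09771271
exp(-rT) = 0.97726248
N(-d1) = 0.33276631; N(-d2) = 0.53891979
P = K * exp(-rT) * N(-d2) - S_0' * N(-d1) = 84.4200 * 0.97726248 * 0.53891979 - 90.14924744 * 0.33276631 = 14.4625


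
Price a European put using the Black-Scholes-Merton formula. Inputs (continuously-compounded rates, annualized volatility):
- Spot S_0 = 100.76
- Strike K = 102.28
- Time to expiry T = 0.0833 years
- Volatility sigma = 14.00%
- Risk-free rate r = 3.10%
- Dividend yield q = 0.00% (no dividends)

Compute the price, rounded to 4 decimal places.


d1 = (ln(S/K) + (r - q + 0.5*sigma^2) * T) / (sigma * sqrt(T)) = -0.28644098
d2 = d1 - sigma * sqrt(T) = -0.32684742
exp(-rT) = 0.99742103; exp(-qT) = 1.00000000
P = K * exp(-rT) * N(-d2) - S_0 * exp(-qT) * N(-d1)
N(-d1) = 0.61272980; N(-d2) = 0.62810835
P = 102.2800 * 0.99742103 * 0.62810835 - 100.7600 * 1.00000000 * 0.61272980 = 2.3386

Answer: Price = 2.3386


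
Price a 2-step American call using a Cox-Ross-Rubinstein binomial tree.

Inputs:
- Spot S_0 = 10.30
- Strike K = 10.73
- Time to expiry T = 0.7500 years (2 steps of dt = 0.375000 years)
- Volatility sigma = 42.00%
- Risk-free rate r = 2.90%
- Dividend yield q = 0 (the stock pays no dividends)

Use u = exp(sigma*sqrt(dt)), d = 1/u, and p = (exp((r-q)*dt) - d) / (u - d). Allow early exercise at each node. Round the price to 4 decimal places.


Answer: Price = V(0,0) = 1.3284

Derivation:
dt = T/N = 0.375000
u = exp(sigma*sqrt(dt)) = 1.293299; d = 1/u = 0.773216
p = (exp((r-q)*dt) - d) / (u - d) = 0.457077
Discount per step: exp(-r*dt) = 0.989184
Stock lattice S(k, i) with i counting down-moves:
  k=0: S(0,0) = 10.3000
  k=1: S(1,0) = 13.3210; S(1,1) = 7.9641
  k=2: S(2,0) = 17.2280; S(2,1) = 10.3000; S(2,2) = 6.1580
Terminal payoffs V(N, i) = max(S_T - K, 0):
  V(2,0) = 6.498013; V(2,1) = 0.000000; V(2,2) = 0.000000
Backward induction: V(k, i) = exp(-r*dt) * [p * V(k+1, i) + (1-p) * V(k+1, i+1)]; then take max(V_cont, immediate exercise) for American.
  V(1,0) = exp(-r*dt) * [p*6.498013 + (1-p)*0.000000] = 2.937969; exercise = 2.590981; V(1,0) = max -> 2.937969
  V(1,1) = exp(-r*dt) * [p*0.000000 + (1-p)*0.000000] = 0.000000; exercise = 0.000000; V(1,1) = max -> 0.000000
  V(0,0) = exp(-r*dt) * [p*2.937969 + (1-p)*0.000000] = 1.328354; exercise = 0.000000; V(0,0) = max -> 1.328354


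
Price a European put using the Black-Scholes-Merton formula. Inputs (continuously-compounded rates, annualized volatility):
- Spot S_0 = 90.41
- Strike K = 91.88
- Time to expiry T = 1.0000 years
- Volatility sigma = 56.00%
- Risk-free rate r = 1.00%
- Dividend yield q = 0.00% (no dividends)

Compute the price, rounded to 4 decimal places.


d1 = (ln(S/K) + (r - q + 0.5*sigma^2) * T) / (sigma * sqrt(T)) = 0.26905626
d2 = d1 - sigma * sqrt(T) = -0.29094374
exp(-rT) = 0.99004983; exp(-qT) = 1.00000000
P = K * exp(-rT) * N(-d2) - S_0 * exp(-qT) * N(-d1)
N(-d1) = 0.39394320; N(-d2) = 0.61445283
P = 91.8800 * 0.99004983 * 0.61445283 - 90.4100 * 1.00000000 * 0.39394320 = 20.2778

Answer: Price = 20.2778


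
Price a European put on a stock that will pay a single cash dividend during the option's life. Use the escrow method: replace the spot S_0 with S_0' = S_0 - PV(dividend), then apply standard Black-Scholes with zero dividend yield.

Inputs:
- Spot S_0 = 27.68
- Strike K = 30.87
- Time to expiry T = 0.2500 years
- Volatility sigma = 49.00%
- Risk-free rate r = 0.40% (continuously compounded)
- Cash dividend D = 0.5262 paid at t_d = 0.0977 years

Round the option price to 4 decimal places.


Answer: Price = 5.0402

Derivation:
PV(D) = D * exp(-r * t_d) = 0.5262 * 0.99960928 = 0.52599440
S_0' = S_0 - PV(D) = 27.6800 - 0.52599440 = 27.15400560
d1 = (ln(S_0'/K) + (r + sigma^2/2)*T) / (sigma*sqrt(T)) = -0.39692966
d2 = d1 - sigma*sqrt(T) = -0.64192966
exp(-rT) = 0.99900050
N(-d1) = 0.65429033; N(-d2) = 0.73954057
P = K * exp(-rT) * N(-d2) - S_0' * N(-d1) = 30.8700 * 0.99900050 * 0.73954057 - 27.15400560 * 0.65429033 = 5.0402


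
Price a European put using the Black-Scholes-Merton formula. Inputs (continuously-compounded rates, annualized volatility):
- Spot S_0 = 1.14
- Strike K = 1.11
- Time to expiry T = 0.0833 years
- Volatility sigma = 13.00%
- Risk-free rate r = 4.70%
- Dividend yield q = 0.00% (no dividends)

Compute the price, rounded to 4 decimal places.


Answer: Price = 0.0049

Derivation:
d1 = (ln(S/K) + (r - q + 0.5*sigma^2) * T) / (sigma * sqrt(T)) = 0.83387565
d2 = d1 - sigma * sqrt(T) = 0.79635539
exp(-rT) = 0.99609255; exp(-qT) = 1.00000000
P = K * exp(-rT) * N(-d2) - S_0 * exp(-qT) * N(-d1)
N(-d1) = 0.20217553; N(-d2) = 0.21291275
P = 1.1100 * 0.99609255 * 0.21291275 - 1.1400 * 1.00000000 * 0.20217553 = 0.0049


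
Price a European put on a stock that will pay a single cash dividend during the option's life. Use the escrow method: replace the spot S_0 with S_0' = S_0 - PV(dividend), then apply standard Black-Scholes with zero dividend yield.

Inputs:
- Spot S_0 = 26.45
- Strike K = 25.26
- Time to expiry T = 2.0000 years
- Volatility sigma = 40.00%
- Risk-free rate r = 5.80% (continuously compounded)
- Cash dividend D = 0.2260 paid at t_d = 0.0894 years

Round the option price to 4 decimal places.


PV(D) = D * exp(-r * t_d) = 0.2260 * 0.99482822 = 0.22483118
S_0' = S_0 - PV(D) = 26.4500 - 0.22483118 = 26.22516882
d1 = (ln(S_0'/K) + (r + sigma^2/2)*T) / (sigma*sqrt(T)) = 0.55419048
d2 = d1 - sigma*sqrt(T) = -0.01149495
exp(-rT) = 0.89047522
N(-d1) = 0.28972425; N(-d2) = 0.50458572
P = K * exp(-rT) * N(-d2) - S_0' * N(-d1) = 25.2600 * 0.89047522 * 0.50458572 - 26.22516882 * 0.28972425 = 3.7518

Answer: Price = 3.7518


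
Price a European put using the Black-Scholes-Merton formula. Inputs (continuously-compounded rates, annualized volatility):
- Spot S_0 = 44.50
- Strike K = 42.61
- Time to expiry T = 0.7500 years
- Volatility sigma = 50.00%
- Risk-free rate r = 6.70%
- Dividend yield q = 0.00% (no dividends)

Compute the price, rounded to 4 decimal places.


Answer: Price = 5.4645

Derivation:
d1 = (ln(S/K) + (r - q + 0.5*sigma^2) * T) / (sigma * sqrt(T)) = 0.43278227
d2 = d1 - sigma * sqrt(T) = -0.00023043
exp(-rT) = 0.95099165; exp(-qT) = 1.00000000
P = K * exp(-rT) * N(-d2) - S_0 * exp(-qT) * N(-d1)
N(-d1) = 0.33258648; N(-d2) = 0.50009193
P = 42.6100 * 0.95099165 * 0.50009193 - 44.5000 * 1.00000000 * 0.33258648 = 5.4645


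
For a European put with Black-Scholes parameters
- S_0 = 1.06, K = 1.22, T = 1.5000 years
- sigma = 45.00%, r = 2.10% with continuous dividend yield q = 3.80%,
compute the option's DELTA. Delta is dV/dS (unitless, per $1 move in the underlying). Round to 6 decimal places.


Answer: Delta = -0.482010

Derivation:
d1 = -0.0257776147; d2 = -0.5769128068
phi(d1) = 0.3988097568; exp(-qT) = 0.9445940694; exp(-rT) = 0.9689909565
N(-d1) = 0.5102826416
Delta = -exp(-qT) * N(-d1) = -0.9445940694 * 0.5102826416 = -0.482010


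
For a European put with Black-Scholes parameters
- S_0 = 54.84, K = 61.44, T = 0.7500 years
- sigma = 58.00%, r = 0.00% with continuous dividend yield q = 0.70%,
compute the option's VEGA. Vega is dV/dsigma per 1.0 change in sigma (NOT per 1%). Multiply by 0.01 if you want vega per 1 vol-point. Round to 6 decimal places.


Answer: Vega = 18.845721

Derivation:
d1 = 0.0144512083; d2 = -0.4878435258
phi(d1) = 0.3989006255; exp(-qT) = 0.9947637572; exp(-rT) = 1.0000000000
Vega = S * exp(-qT) * phi(d1) * sqrt(T) = 54.8400 * 0.9947637572 * 0.3989006255 * 0.8660254038 = 18.845721


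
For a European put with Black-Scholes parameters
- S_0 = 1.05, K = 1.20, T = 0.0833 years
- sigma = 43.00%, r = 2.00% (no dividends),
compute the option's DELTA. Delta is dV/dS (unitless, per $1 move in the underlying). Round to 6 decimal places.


d1 = -1.0004740185; d2 = -1.1245794978
phi(d1) = 0.2418560259; exp(-qT) = 1.0000000000; exp(-rT) = 0.9983353870
N(-d1) = 0.8414594175
Delta = -exp(-qT) * N(-d1) = -1.0000000000 * 0.8414594175 = -0.841459

Answer: Delta = -0.841459


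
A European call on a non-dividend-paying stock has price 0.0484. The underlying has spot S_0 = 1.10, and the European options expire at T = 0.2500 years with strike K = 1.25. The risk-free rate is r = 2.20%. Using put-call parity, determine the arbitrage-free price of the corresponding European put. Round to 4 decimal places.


Put-call parity: C - P = S_0 * exp(-qT) - K * exp(-rT).
S_0 * exp(-qT) = 1.1000 * 1.00000000 = 1.10000000
K * exp(-rT) = 1.2500 * 0.99451510 = 1.24314387
P = C - S*exp(-qT) + K*exp(-rT)
P = 0.0484 - 1.10000000 + 1.24314387 = 0.1915

Answer: Put price = 0.1915


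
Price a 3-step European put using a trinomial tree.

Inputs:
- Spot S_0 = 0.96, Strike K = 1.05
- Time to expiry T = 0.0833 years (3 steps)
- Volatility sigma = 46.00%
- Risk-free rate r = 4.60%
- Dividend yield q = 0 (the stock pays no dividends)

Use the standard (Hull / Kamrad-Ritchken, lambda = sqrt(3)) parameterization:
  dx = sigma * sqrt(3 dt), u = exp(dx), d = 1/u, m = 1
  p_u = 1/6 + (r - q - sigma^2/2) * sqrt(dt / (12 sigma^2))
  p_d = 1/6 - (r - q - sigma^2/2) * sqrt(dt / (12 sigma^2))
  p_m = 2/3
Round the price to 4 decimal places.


Answer: Price = V(0,0) = 0.1084

Derivation:
dt = T/N = 0.027767; dx = sigma*sqrt(3*dt) = 0.132764
u = exp(dx) = 1.141980; d = 1/u = 0.875672
p_u = 0.160413, p_m = 0.666667, p_d = 0.172920
Discount per step: exp(-r*dt) = 0.998724
Stock lattice S(k, j) with j the centered position index:
  k=0: S(0,+0) = 0.9600
  k=1: S(1,-1) = 0.8406; S(1,+0) = 0.9600; S(1,+1) = 1.0963
  k=2: S(2,-2) = 0.7361; S(2,-1) = 0.8406; S(2,+0) = 0.9600; S(2,+1) = 1.0963; S(2,+2) = 1.2520
  k=3: S(3,-3) = 0.6446; S(3,-2) = 0.7361; S(3,-1) = 0.8406; S(3,+0) = 0.9600; S(3,+1) = 1.0963; S(3,+2) = 1.2520; S(3,+3) = 1.4297
Terminal payoffs V(N, j) = max(K - S_T, 0):
  V(3,-3) = 0.405393; V(3,-2) = 0.313871; V(3,-1) = 0.209355; V(3,+0) = 0.090000; V(3,+1) = 0.000000; V(3,+2) = 0.000000; V(3,+3) = 0.000000
Backward induction: V(k, j) = exp(-r*dt) * [p_u * V(k+1, j+1) + p_m * V(k+1, j) + p_d * V(k+1, j-1)]
  V(2,-2) = exp(-r*dt) * [p_u*0.209355 + p_m*0.313871 + p_d*0.405393] = 0.312532
  V(2,-1) = exp(-r*dt) * [p_u*0.090000 + p_m*0.209355 + p_d*0.313871] = 0.208016
  V(2,+0) = exp(-r*dt) * [p_u*0.000000 + p_m*0.090000 + p_d*0.209355] = 0.096079
  V(2,+1) = exp(-r*dt) * [p_u*0.000000 + p_m*0.000000 + p_d*0.090000] = 0.015543
  V(2,+2) = exp(-r*dt) * [p_u*0.000000 + p_m*0.000000 + p_d*0.000000] = 0.000000
  V(1,-1) = exp(-r*dt) * [p_u*0.096079 + p_m*0.208016 + p_d*0.312532] = 0.207867
  V(1,+0) = exp(-r*dt) * [p_u*0.015543 + p_m*0.096079 + p_d*0.208016] = 0.102385
  V(1,+1) = exp(-r*dt) * [p_u*0.000000 + p_m*0.015543 + p_d*0.096079] = 0.026941
  V(0,+0) = exp(-r*dt) * [p_u*0.026941 + p_m*0.102385 + p_d*0.207867] = 0.108384


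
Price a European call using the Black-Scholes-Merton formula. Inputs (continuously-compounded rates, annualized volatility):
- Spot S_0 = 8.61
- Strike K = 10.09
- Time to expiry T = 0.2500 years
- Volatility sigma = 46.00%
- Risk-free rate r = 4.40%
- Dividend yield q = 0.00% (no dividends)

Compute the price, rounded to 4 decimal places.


Answer: Price = 0.3346

Derivation:
d1 = (ln(S/K) + (r - q + 0.5*sigma^2) * T) / (sigma * sqrt(T)) = -0.52682833
d2 = d1 - sigma * sqrt(T) = -0.75682833
exp(-rT) = 0.98906028; exp(-qT) = 1.00000000
C = S_0 * exp(-qT) * N(d1) - K * exp(-rT) * N(d2)
N(d1) = 0.29915640; N(d2) = 0.22457636
C = 8.6100 * 1.00000000 * 0.29915640 - 10.0900 * 0.98906028 * 0.22457636 = 0.3346


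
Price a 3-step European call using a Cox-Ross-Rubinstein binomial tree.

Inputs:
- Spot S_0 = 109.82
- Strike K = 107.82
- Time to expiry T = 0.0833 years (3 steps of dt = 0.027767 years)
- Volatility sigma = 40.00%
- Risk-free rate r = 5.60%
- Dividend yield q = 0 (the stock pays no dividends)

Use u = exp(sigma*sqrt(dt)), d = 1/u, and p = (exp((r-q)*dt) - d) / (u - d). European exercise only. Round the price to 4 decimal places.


dt = T/N = 0.027767
u = exp(sigma*sqrt(dt)) = 1.068925; d = 1/u = 0.935519
p = (exp((r-q)*dt) - d) / (u - d) = 0.495008
Discount per step: exp(-r*dt) = 0.998446
Stock lattice S(k, i) with i counting down-moves:
  k=0: S(0,0) = 109.8200
  k=1: S(1,0) = 117.3893; S(1,1) = 102.7387
  k=2: S(2,0) = 125.4804; S(2,1) = 109.8200; S(2,2) = 96.1141
  k=3: S(3,0) = 134.1291; S(3,1) = 117.3893; S(3,2) = 102.7387; S(3,3) = 89.9166
Terminal payoffs V(N, i) = max(S_T - K, 0):
  V(3,0) = 26.309085; V(3,1) = 9.569327; V(3,2) = 0.000000; V(3,3) = 0.000000
Backward induction: V(k, i) = exp(-r*dt) * [p * V(k+1, i) + (1-p) * V(k+1, i+1)].
  V(2,0) = exp(-r*dt) * [p*26.309085 + (1-p)*9.569327] = 17.827892
  V(2,1) = exp(-r*dt) * [p*9.569327 + (1-p)*0.000000] = 4.729530
  V(2,2) = exp(-r*dt) * [p*0.000000 + (1-p)*0.000000] = 0.000000
  V(1,0) = exp(-r*dt) * [p*17.827892 + (1-p)*4.729530] = 11.195896
  V(1,1) = exp(-r*dt) * [p*4.729530 + (1-p)*0.000000] = 2.337516
  V(0,0) = exp(-r*dt) * [p*11.195896 + (1-p)*2.337516] = 6.712037

Answer: Price = V(0,0) = 6.7120
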